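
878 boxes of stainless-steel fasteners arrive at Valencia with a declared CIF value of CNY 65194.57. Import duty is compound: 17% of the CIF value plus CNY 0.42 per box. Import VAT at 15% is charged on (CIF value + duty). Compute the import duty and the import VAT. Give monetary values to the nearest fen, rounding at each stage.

Ad valorem component: 65194.57 × 17% = 11083.08
Specific component: 878 × 0.42 = 368.76
Import duty = 11083.08 + 368.76 = 11451.84
VAT base = CIF + duty = 65194.57 + 11451.84 = 76646.41
Import VAT = 76646.41 × 15% = 11496.96

Import duty: CNY 11451.84; import VAT: CNY 11496.96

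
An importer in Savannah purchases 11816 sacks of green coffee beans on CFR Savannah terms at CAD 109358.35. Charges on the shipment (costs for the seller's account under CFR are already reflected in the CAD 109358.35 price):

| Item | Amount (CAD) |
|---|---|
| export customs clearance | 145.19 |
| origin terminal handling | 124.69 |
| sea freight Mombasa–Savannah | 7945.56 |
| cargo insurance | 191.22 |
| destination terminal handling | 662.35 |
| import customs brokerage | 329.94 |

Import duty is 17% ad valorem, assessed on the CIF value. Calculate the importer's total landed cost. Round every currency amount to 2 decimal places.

Total landed cost: CAD 129165.29

CFR: the seller pays costs through ocean freight to the destination port, but not insurance.
Already in the invoice (seller's account under CFR): export clearance, origin terminal, freight — exclude.
CIF value = CFR price + insurance = 109358.35 + 191.22 = 109549.57
Import duty = 109549.57 × 17% = 18623.43
Buyer bears: insurance 191.22 + destination terminal 662.35 + brokerage 329.94 + duty 18623.43 = 19806.94
Landed cost = invoice 109358.35 + 19806.94 = 129165.29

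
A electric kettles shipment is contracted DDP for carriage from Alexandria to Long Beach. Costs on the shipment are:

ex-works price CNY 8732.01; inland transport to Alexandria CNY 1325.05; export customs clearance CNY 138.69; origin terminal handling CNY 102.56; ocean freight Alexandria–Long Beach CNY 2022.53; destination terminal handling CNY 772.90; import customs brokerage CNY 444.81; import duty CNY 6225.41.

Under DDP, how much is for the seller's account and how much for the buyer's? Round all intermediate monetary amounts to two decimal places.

DDP: the seller bears all costs including import duty.
Seller's account: goods 8732.01 + inland to port 1325.05 + export clearance 138.69 + origin terminal 102.56 + freight 2022.53 + destination terminal 772.90 + brokerage 444.81 + duty 6225.41 = 19763.96
Buyer's account: 0.00

Seller: CNY 19763.96; buyer: CNY 0.00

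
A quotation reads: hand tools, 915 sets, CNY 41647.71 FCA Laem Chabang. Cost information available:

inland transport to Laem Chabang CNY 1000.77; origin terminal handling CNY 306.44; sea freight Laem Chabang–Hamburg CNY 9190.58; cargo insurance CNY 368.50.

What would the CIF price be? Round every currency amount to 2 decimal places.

Not relevant to the conversion: inland to port — on the seller under both FCA and CIF; already in the FCA price and stays in the CIF price.
From FCA to CIF, the seller additionally bears: origin terminal, freight, insurance.
CIF price = 41647.71 + 306.44 + 9190.58 + 368.50 = 51513.23

CIF price: CNY 51513.23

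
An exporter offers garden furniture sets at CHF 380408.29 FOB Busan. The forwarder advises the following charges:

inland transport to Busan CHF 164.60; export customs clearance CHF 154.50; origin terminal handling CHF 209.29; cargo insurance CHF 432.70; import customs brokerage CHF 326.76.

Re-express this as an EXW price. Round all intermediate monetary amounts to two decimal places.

Not relevant to the conversion: brokerage, insurance — on the buyer under both terms; not part of either seller's price.
From FOB to EXW, the seller no longer bears: inland to port, export clearance, origin terminal.
EXW price = 380408.29 − 164.60 − 154.50 − 209.29 = 379879.90

EXW price: CHF 379879.90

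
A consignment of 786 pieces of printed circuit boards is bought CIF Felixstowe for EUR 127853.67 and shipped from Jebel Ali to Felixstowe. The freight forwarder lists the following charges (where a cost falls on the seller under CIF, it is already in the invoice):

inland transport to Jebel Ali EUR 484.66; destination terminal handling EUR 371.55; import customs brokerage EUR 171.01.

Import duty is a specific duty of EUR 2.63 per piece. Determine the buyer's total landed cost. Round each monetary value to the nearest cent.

CIF: the seller pays costs through ocean freight and marine insurance to the destination port.
Already in the invoice (seller's account under CIF): inland to port — exclude.
The CIF price already equals the CIF value: 127853.67
Import duty = 786 × 2.63 = 2067.18
Buyer bears: destination terminal 371.55 + brokerage 171.01 + duty 2067.18 = 2609.74
Landed cost = invoice 127853.67 + 2609.74 = 130463.41

Total landed cost: EUR 130463.41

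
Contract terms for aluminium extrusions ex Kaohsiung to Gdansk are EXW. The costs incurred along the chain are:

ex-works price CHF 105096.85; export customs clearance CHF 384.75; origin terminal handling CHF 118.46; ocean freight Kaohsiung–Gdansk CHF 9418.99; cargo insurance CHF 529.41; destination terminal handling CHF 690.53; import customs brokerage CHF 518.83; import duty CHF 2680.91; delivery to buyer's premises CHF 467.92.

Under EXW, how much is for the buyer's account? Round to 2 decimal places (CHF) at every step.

EXW: the seller makes goods available at their premises; the buyer bears all onward costs.
Seller's account: goods 105096.85 = 105096.85
Buyer's account: export clearance 384.75 + origin terminal 118.46 + freight 9418.99 + insurance 529.41 + destination terminal 690.53 + brokerage 518.83 + duty 2680.91 + delivery 467.92 = 14809.80

Buyer's account: CHF 14809.80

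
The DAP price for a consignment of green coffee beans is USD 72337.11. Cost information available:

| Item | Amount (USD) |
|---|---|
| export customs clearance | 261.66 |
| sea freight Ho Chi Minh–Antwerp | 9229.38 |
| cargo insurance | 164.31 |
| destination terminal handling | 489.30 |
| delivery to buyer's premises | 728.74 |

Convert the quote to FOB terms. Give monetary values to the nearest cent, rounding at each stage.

Not relevant to the conversion: export clearance — on the seller under both DAP and FOB; already in the DAP price and stays in the FOB price.
From DAP to FOB, the seller no longer bears: freight, insurance, destination terminal, delivery.
FOB price = 72337.11 − 9229.38 − 164.31 − 489.30 − 728.74 = 61725.38

FOB price: USD 61725.38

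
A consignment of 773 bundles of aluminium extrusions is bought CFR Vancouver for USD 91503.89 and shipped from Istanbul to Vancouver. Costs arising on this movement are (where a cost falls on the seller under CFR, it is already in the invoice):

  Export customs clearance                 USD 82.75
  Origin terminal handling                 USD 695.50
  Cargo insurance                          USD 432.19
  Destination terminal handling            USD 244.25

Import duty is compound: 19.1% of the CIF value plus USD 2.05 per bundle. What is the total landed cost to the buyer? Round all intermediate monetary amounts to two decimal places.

CFR: the seller pays costs through ocean freight to the destination port, but not insurance.
Already in the invoice (seller's account under CFR): export clearance, origin terminal — exclude.
CIF value = CFR price + insurance = 91503.89 + 432.19 = 91936.08
Ad valorem component: 91936.08 × 19.1% = 17559.79
Specific component: 773 × 2.05 = 1584.65
Import duty = 17559.79 + 1584.65 = 19144.44
Buyer bears: insurance 432.19 + destination terminal 244.25 + duty 19144.44 = 19820.88
Landed cost = invoice 91503.89 + 19820.88 = 111324.77

Total landed cost: USD 111324.77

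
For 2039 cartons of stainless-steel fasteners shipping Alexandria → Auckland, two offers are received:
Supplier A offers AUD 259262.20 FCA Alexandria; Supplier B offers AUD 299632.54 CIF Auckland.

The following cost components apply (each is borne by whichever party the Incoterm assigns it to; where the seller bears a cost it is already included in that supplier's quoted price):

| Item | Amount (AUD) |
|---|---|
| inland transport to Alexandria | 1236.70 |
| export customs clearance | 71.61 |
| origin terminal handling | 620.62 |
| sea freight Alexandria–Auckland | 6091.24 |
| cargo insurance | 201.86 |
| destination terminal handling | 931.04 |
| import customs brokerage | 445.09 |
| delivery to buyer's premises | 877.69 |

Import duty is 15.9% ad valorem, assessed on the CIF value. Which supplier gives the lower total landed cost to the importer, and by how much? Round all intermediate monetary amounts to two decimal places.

Supplier A (FCA):
CIF value = FCA price + origin terminal + freight + insurance = 259262.20 + 620.62 + 6091.24 + 201.86 = 266175.92
Import duty = 266175.92 × 15.9% = 42321.97
Buyer bears (A): 620.62 + 6091.24 + 201.86 + 931.04 + 445.09 + 877.69 = 9167.54
Landed cost (A) = invoice 259262.20 + 9167.54 + duty 42321.97 = 310751.71
Supplier B (CIF):
The CIF price already equals the CIF value: 299632.54
Import duty = 299632.54 × 15.9% = 47641.57
Buyer bears (B): 931.04 + 445.09 + 877.69 = 2253.82
Landed cost (B) = invoice 299632.54 + 2253.82 + duty 47641.57 = 349527.93
Difference = |310751.71 − 349527.93| = 38776.22

Supplier A is cheaper by AUD 38776.22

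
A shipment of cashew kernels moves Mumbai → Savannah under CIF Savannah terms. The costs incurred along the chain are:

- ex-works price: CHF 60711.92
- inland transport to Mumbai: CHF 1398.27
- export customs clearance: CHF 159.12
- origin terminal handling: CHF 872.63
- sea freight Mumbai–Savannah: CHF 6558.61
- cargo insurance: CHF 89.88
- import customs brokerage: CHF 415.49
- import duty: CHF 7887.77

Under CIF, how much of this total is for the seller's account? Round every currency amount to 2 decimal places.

CIF: the seller pays costs through ocean freight and marine insurance to the destination port.
Seller's account: goods 60711.92 + inland to port 1398.27 + export clearance 159.12 + origin terminal 872.63 + freight 6558.61 + insurance 89.88 = 69790.43
Buyer's account: brokerage 415.49 + duty 7887.77 = 8303.26

Seller's account: CHF 69790.43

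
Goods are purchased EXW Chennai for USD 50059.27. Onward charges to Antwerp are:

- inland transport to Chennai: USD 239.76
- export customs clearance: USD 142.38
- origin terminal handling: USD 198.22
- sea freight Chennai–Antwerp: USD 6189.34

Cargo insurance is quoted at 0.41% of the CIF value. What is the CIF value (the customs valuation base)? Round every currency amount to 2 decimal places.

CIF value: USD 57062.93

Let C be the CIF value. C = EXW price + pre-shipment costs + freight + 0.41% × C
C − 0.41% × C = 50059.27 + 239.76 + 142.38 + 198.22 + 6189.34
0.9959 × C = 56828.97
C = 56828.97 / 0.9959 = 57062.93
Insurance premium = 0.41% × 57062.93 = 233.96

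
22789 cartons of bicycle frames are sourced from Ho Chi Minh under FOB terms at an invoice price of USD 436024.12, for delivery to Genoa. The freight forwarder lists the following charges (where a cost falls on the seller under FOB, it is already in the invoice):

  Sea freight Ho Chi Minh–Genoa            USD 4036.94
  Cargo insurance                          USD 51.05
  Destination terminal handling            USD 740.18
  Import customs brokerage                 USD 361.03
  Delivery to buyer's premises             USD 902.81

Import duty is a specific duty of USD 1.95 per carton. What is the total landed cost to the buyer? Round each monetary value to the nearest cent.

FOB: the seller bears costs until goods are on board at the origin port; the buyer bears freight, insurance and all costs thereafter.
CIF value = FOB price + freight + insurance = 436024.12 + 4036.94 + 51.05 = 440112.11
Import duty = 22789 × 1.95 = 44438.55
Buyer bears: freight 4036.94 + insurance 51.05 + destination terminal 740.18 + brokerage 361.03 + delivery 902.81 + duty 44438.55 = 50530.56
Landed cost = invoice 436024.12 + 50530.56 = 486554.68

Total landed cost: USD 486554.68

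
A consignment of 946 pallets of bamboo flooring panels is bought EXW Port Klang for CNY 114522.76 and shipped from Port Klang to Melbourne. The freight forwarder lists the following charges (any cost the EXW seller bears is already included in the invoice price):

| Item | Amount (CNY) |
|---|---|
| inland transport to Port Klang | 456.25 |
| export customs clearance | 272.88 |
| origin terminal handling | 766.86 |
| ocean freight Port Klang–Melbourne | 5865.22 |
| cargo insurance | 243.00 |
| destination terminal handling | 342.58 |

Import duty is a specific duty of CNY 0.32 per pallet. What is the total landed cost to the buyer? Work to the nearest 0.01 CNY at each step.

Total landed cost: CNY 122772.27

EXW: the seller makes goods available at their premises; the buyer bears all onward costs.
CIF value = EXW price + inland to port + export clearance + origin terminal + freight + insurance = 114522.76 + 456.25 + 272.88 + 766.86 + 5865.22 + 243.00 = 122126.97
Import duty = 946 × 0.32 = 302.72
Buyer bears: inland to port 456.25 + export clearance 272.88 + origin terminal 766.86 + freight 5865.22 + insurance 243.00 + destination terminal 342.58 + duty 302.72 = 8249.51
Landed cost = invoice 114522.76 + 8249.51 = 122772.27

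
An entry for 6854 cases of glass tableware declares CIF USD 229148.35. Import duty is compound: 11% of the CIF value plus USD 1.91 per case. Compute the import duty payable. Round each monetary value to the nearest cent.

Import duty: USD 38297.46

Ad valorem component: 229148.35 × 11% = 25206.32
Specific component: 6854 × 1.91 = 13091.14
Import duty = 25206.32 + 13091.14 = 38297.46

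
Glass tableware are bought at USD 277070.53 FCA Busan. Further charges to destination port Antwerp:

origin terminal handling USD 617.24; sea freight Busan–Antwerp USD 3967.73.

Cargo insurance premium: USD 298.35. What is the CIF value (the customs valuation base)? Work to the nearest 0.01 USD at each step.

CIF = FCA price + pre-shipment costs + freight + insurance
CIF = 277070.53 + 617.24 + 3967.73 + 298.35 = 281953.85

CIF value: USD 281953.85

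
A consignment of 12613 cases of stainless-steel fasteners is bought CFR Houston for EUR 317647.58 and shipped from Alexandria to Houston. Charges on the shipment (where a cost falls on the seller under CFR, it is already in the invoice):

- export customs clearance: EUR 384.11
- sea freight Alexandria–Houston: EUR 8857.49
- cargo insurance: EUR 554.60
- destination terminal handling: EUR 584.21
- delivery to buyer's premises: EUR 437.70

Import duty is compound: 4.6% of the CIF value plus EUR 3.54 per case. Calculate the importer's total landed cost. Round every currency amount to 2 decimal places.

CFR: the seller pays costs through ocean freight to the destination port, but not insurance.
Already in the invoice (seller's account under CFR): export clearance, freight — exclude.
CIF value = CFR price + insurance = 317647.58 + 554.60 = 318202.18
Ad valorem component: 318202.18 × 4.6% = 14637.30
Specific component: 12613 × 3.54 = 44650.02
Import duty = 14637.30 + 44650.02 = 59287.32
Buyer bears: insurance 554.60 + destination terminal 584.21 + delivery 437.70 + duty 59287.32 = 60863.83
Landed cost = invoice 317647.58 + 60863.83 = 378511.41

Total landed cost: EUR 378511.41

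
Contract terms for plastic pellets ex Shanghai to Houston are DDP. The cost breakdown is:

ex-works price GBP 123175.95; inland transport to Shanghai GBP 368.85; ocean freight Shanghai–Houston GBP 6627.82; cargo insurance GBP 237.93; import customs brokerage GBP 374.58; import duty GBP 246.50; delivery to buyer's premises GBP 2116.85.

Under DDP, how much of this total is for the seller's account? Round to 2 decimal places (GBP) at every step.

DDP: the seller bears all costs including import duty.
Seller's account: goods 123175.95 + inland to port 368.85 + freight 6627.82 + insurance 237.93 + brokerage 374.58 + duty 246.50 + delivery 2116.85 = 133148.48
Buyer's account: 0.00

Seller's account: GBP 133148.48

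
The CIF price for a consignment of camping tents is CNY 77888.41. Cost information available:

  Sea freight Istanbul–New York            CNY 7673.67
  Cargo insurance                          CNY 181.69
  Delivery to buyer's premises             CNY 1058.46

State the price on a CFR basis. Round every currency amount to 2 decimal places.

CFR price: CNY 77706.72

Not relevant to the conversion: freight — on the seller under both CIF and CFR; already in the CIF price and stays in the CFR price. delivery — on the buyer under both terms; not part of either seller's price.
From CIF to CFR, the seller no longer bears: insurance.
CFR price = 77888.41 − 181.69 = 77706.72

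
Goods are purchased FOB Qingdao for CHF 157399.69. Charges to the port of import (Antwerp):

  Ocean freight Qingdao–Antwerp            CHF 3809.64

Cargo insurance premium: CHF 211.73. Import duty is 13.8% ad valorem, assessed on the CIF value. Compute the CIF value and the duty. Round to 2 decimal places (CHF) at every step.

CIF value: CHF 161421.06; import duty: CHF 22276.11

CIF = FOB price + freight + insurance
CIF = 157399.69 + 3809.64 + 211.73 = 161421.06
Import duty = 161421.06 × 13.8% = 22276.11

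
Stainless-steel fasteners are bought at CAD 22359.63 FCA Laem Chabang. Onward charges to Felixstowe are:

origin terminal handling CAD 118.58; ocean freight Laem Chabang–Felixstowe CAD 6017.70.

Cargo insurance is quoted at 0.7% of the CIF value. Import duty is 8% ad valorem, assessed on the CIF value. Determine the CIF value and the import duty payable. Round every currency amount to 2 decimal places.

Let C be the CIF value. C = FCA price + pre-shipment costs + freight + 0.7% × C
C − 0.7% × C = 22359.63 + 118.58 + 6017.70
0.993 × C = 28495.91
C = 28495.91 / 0.993 = 28696.79
Insurance premium = 0.7% × 28696.79 = 200.88
Import duty = 28696.79 × 8% = 2295.74

CIF value: CAD 28696.79; import duty: CAD 2295.74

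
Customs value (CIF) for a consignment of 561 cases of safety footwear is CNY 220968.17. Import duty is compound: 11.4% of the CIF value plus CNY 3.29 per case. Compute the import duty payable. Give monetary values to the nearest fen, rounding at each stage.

Import duty: CNY 27036.06

Ad valorem component: 220968.17 × 11.4% = 25190.37
Specific component: 561 × 3.29 = 1845.69
Import duty = 25190.37 + 1845.69 = 27036.06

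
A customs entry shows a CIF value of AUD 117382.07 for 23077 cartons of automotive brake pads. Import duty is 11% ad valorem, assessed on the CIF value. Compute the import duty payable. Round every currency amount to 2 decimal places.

Import duty = 117382.07 × 11% = 12912.03

Import duty: AUD 12912.03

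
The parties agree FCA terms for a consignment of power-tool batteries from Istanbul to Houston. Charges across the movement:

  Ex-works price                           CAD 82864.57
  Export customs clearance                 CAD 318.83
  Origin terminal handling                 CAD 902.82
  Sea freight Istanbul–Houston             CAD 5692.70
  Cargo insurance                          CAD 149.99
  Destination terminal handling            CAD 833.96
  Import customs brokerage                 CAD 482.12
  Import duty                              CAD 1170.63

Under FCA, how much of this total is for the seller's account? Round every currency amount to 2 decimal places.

Seller's account: CAD 83183.40

FCA: the seller delivers export-cleared goods to the carrier; the buyer bears costs from that point.
Seller's account: goods 82864.57 + export clearance 318.83 = 83183.40
Buyer's account: origin terminal 902.82 + freight 5692.70 + insurance 149.99 + destination terminal 833.96 + brokerage 482.12 + duty 1170.63 = 9232.22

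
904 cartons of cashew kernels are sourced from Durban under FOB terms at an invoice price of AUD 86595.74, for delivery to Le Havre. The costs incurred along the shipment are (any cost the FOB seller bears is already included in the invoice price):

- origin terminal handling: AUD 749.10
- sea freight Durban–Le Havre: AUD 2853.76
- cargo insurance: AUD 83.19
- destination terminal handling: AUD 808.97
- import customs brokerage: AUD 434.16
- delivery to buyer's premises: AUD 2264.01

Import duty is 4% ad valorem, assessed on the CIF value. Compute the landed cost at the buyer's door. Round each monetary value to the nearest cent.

FOB: the seller bears costs until goods are on board at the origin port; the buyer bears freight, insurance and all costs thereafter.
Already in the invoice (seller's account under FOB): origin terminal — exclude.
CIF value = FOB price + freight + insurance = 86595.74 + 2853.76 + 83.19 = 89532.69
Import duty = 89532.69 × 4% = 3581.31
Buyer bears: freight 2853.76 + insurance 83.19 + destination terminal 808.97 + brokerage 434.16 + delivery 2264.01 + duty 3581.31 = 10025.40
Landed cost = invoice 86595.74 + 10025.40 = 96621.14

Total landed cost: AUD 96621.14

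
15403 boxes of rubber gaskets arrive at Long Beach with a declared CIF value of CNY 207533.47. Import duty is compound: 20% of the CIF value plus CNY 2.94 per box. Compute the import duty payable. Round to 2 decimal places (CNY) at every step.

Import duty: CNY 86791.51

Ad valorem component: 207533.47 × 20% = 41506.69
Specific component: 15403 × 2.94 = 45284.82
Import duty = 41506.69 + 45284.82 = 86791.51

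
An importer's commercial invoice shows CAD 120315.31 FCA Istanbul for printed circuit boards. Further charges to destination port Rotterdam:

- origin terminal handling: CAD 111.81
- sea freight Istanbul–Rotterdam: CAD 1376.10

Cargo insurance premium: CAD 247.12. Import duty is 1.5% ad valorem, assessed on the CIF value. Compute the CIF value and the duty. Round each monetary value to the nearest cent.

CIF = FCA price + pre-shipment costs + freight + insurance
CIF = 120315.31 + 111.81 + 1376.10 + 247.12 = 122050.34
Import duty = 122050.34 × 1.5% = 1830.76

CIF value: CAD 122050.34; import duty: CAD 1830.76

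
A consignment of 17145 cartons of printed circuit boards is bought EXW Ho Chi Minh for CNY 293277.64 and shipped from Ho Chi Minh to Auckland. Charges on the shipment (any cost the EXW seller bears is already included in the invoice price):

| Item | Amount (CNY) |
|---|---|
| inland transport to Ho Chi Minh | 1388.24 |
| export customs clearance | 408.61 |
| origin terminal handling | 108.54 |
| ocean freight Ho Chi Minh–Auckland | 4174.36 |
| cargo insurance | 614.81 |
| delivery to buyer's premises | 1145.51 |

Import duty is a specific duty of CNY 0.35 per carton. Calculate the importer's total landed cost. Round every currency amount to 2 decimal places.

EXW: the seller makes goods available at their premises; the buyer bears all onward costs.
CIF value = EXW price + inland to port + export clearance + origin terminal + freight + insurance = 293277.64 + 1388.24 + 408.61 + 108.54 + 4174.36 + 614.81 = 299972.20
Import duty = 17145 × 0.35 = 6000.75
Buyer bears: inland to port 1388.24 + export clearance 408.61 + origin terminal 108.54 + freight 4174.36 + insurance 614.81 + delivery 1145.51 + duty 6000.75 = 13840.82
Landed cost = invoice 293277.64 + 13840.82 = 307118.46

Total landed cost: CNY 307118.46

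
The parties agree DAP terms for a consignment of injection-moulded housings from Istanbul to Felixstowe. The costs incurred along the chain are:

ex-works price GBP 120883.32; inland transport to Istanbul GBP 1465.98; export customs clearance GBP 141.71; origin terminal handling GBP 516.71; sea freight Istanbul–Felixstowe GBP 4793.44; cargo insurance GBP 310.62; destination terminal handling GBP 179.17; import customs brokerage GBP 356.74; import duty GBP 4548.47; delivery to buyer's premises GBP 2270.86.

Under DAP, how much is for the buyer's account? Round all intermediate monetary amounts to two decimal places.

Buyer's account: GBP 4905.21

DAP: the seller bears all costs to the named destination except import duty and clearance.
Seller's account: goods 120883.32 + inland to port 1465.98 + export clearance 141.71 + origin terminal 516.71 + freight 4793.44 + insurance 310.62 + destination terminal 179.17 + delivery 2270.86 = 130561.81
Buyer's account: brokerage 356.74 + duty 4548.47 = 4905.21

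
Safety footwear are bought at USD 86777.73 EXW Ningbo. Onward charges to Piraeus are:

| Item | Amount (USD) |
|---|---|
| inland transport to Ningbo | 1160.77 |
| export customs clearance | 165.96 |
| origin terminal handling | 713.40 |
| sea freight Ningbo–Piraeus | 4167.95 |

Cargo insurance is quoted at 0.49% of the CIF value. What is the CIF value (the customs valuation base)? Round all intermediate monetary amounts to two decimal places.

Let C be the CIF value. C = EXW price + pre-shipment costs + freight + 0.49% × C
C − 0.49% × C = 86777.73 + 1160.77 + 165.96 + 713.40 + 4167.95
0.9951 × C = 92985.81
C = 92985.81 / 0.9951 = 93443.68
Insurance premium = 0.49% × 93443.68 = 457.87

CIF value: USD 93443.68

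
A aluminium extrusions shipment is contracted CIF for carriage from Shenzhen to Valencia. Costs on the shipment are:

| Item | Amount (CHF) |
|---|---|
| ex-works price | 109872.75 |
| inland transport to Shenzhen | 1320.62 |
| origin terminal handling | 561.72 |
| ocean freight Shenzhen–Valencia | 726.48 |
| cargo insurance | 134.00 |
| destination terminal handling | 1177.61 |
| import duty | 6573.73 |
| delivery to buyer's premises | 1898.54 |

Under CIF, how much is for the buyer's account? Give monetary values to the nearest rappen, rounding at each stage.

Buyer's account: CHF 9649.88

CIF: the seller pays costs through ocean freight and marine insurance to the destination port.
Seller's account: goods 109872.75 + inland to port 1320.62 + origin terminal 561.72 + freight 726.48 + insurance 134.00 = 112615.57
Buyer's account: destination terminal 1177.61 + duty 6573.73 + delivery 1898.54 = 9649.88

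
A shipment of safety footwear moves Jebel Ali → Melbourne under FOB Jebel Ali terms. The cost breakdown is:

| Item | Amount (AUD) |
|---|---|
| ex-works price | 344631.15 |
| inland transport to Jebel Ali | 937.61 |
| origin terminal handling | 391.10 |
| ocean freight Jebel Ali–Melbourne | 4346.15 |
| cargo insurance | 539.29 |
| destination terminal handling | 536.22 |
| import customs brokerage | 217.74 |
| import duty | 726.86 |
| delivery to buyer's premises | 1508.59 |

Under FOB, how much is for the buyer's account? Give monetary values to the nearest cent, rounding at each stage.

FOB: the seller bears costs until goods are on board at the origin port; the buyer bears freight, insurance and all costs thereafter.
Seller's account: goods 344631.15 + inland to port 937.61 + origin terminal 391.10 = 345959.86
Buyer's account: freight 4346.15 + insurance 539.29 + destination terminal 536.22 + brokerage 217.74 + duty 726.86 + delivery 1508.59 = 7874.85

Buyer's account: AUD 7874.85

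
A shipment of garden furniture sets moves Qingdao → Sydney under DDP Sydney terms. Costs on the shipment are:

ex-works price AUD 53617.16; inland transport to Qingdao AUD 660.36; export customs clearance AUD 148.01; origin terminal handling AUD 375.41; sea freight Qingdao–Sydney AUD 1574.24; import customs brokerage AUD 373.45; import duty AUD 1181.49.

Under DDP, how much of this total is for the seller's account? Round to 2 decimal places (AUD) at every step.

Seller's account: AUD 57930.12

DDP: the seller bears all costs including import duty.
Seller's account: goods 53617.16 + inland to port 660.36 + export clearance 148.01 + origin terminal 375.41 + freight 1574.24 + brokerage 373.45 + duty 1181.49 = 57930.12
Buyer's account: 0.00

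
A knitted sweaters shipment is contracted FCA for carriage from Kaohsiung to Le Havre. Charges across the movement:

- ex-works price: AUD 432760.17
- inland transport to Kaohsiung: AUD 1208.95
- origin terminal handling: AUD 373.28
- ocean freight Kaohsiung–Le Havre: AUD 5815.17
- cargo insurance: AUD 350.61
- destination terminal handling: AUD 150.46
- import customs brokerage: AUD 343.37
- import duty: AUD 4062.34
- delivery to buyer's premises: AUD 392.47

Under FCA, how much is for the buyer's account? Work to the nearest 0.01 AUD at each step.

FCA: the seller delivers export-cleared goods to the carrier; the buyer bears costs from that point.
Seller's account: goods 432760.17 + inland to port 1208.95 = 433969.12
Buyer's account: origin terminal 373.28 + freight 5815.17 + insurance 350.61 + destination terminal 150.46 + brokerage 343.37 + duty 4062.34 + delivery 392.47 = 11487.70

Buyer's account: AUD 11487.70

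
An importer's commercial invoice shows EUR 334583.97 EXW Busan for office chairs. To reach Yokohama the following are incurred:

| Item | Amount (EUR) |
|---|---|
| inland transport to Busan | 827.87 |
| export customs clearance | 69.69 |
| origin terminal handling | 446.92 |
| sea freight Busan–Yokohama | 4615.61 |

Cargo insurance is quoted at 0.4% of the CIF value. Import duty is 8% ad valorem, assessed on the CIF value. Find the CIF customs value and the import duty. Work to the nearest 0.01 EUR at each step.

Let C be the CIF value. C = EXW price + pre-shipment costs + freight + 0.4% × C
C − 0.4% × C = 334583.97 + 827.87 + 69.69 + 446.92 + 4615.61
0.996 × C = 340544.06
C = 340544.06 / 0.996 = 341911.71
Insurance premium = 0.4% × 341911.71 = 1367.65
Import duty = 341911.71 × 8% = 27352.94

CIF value: EUR 341911.71; import duty: EUR 27352.94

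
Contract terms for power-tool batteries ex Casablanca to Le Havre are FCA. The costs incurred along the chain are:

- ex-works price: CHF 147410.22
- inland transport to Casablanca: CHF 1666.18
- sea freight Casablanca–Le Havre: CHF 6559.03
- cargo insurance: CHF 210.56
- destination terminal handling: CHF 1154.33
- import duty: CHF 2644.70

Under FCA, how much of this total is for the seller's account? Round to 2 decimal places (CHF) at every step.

FCA: the seller delivers export-cleared goods to the carrier; the buyer bears costs from that point.
Seller's account: goods 147410.22 + inland to port 1666.18 = 149076.40
Buyer's account: freight 6559.03 + insurance 210.56 + destination terminal 1154.33 + duty 2644.70 = 10568.62

Seller's account: CHF 149076.40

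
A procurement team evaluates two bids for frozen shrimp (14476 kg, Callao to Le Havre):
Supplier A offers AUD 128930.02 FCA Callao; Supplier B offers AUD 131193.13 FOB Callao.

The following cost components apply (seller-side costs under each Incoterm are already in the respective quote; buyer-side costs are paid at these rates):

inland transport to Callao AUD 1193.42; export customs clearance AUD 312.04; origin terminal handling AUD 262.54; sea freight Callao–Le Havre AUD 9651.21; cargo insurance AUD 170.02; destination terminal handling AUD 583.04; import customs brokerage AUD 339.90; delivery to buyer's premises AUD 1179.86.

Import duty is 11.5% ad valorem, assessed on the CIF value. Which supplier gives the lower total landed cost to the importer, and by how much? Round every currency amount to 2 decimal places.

Supplier A is cheaper by AUD 2230.63

Supplier A (FCA):
CIF value = FCA price + origin terminal + freight + insurance = 128930.02 + 262.54 + 9651.21 + 170.02 = 139013.79
Import duty = 139013.79 × 11.5% = 15986.59
Buyer bears (A): 262.54 + 9651.21 + 170.02 + 583.04 + 339.90 + 1179.86 = 12186.57
Landed cost (A) = invoice 128930.02 + 12186.57 + duty 15986.59 = 157103.18
Supplier B (FOB):
CIF value = FOB price + freight + insurance = 131193.13 + 9651.21 + 170.02 = 141014.36
Import duty = 141014.36 × 11.5% = 16216.65
Buyer bears (B): 9651.21 + 170.02 + 583.04 + 339.90 + 1179.86 = 11924.03
Landed cost (B) = invoice 131193.13 + 11924.03 + duty 16216.65 = 159333.81
Difference = |157103.18 − 159333.81| = 2230.63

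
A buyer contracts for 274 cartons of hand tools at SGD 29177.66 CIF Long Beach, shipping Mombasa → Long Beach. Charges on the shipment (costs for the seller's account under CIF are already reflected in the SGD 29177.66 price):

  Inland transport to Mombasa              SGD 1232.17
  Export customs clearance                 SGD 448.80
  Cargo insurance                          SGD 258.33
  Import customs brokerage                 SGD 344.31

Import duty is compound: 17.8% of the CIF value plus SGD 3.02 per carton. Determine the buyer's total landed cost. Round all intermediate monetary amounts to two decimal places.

Total landed cost: SGD 35543.07

CIF: the seller pays costs through ocean freight and marine insurance to the destination port.
Already in the invoice (seller's account under CIF): inland to port, export clearance, insurance — exclude.
The CIF price already equals the CIF value: 29177.66
Ad valorem component: 29177.66 × 17.8% = 5193.62
Specific component: 274 × 3.02 = 827.48
Import duty = 5193.62 + 827.48 = 6021.10
Buyer bears: brokerage 344.31 + duty 6021.10 = 6365.41
Landed cost = invoice 29177.66 + 6365.41 = 35543.07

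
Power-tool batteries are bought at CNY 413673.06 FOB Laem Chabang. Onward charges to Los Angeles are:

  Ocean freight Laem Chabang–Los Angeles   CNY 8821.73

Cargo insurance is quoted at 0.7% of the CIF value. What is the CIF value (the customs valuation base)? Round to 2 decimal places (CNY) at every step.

CIF value: CNY 425473.10

Let C be the CIF value. C = FOB price + freight + 0.7% × C
C − 0.7% × C = 413673.06 + 8821.73
0.993 × C = 422494.79
C = 422494.79 / 0.993 = 425473.10
Insurance premium = 0.7% × 425473.10 = 2978.31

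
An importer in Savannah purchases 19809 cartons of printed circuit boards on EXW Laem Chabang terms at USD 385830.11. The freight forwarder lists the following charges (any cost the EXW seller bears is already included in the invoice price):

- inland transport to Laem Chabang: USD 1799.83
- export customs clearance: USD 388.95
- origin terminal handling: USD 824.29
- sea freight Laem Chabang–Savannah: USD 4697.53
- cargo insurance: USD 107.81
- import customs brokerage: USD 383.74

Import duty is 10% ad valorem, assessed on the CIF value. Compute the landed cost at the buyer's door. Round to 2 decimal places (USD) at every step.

EXW: the seller makes goods available at their premises; the buyer bears all onward costs.
CIF value = EXW price + inland to port + export clearance + origin terminal + freight + insurance = 385830.11 + 1799.83 + 388.95 + 824.29 + 4697.53 + 107.81 = 393648.52
Import duty = 393648.52 × 10% = 39364.85
Buyer bears: inland to port 1799.83 + export clearance 388.95 + origin terminal 824.29 + freight 4697.53 + insurance 107.81 + brokerage 383.74 + duty 39364.85 = 47567.00
Landed cost = invoice 385830.11 + 47567.00 = 433397.11

Total landed cost: USD 433397.11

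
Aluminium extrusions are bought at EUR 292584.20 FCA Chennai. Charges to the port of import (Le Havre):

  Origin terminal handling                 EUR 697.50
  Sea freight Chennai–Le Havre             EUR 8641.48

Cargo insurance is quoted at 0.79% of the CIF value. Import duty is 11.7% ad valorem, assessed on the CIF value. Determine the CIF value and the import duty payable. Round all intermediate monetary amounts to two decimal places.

CIF value: EUR 304327.37; import duty: EUR 35606.30

Let C be the CIF value. C = FCA price + pre-shipment costs + freight + 0.79% × C
C − 0.79% × C = 292584.20 + 697.50 + 8641.48
0.9921 × C = 301923.18
C = 301923.18 / 0.9921 = 304327.37
Insurance premium = 0.79% × 304327.37 = 2404.19
Import duty = 304327.37 × 11.7% = 35606.30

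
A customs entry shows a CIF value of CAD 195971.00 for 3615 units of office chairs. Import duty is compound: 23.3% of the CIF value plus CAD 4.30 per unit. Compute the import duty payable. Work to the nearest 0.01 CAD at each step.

Ad valorem component: 195971.00 × 23.3% = 45661.24
Specific component: 3615 × 4.30 = 15544.50
Import duty = 45661.24 + 15544.50 = 61205.74

Import duty: CAD 61205.74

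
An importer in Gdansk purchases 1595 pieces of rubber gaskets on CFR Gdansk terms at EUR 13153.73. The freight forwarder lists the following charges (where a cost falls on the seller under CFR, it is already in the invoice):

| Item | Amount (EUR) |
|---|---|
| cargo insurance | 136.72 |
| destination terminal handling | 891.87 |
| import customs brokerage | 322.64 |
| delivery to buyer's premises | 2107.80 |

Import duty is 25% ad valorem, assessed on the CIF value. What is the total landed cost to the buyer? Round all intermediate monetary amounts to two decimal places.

Total landed cost: EUR 19935.37

CFR: the seller pays costs through ocean freight to the destination port, but not insurance.
CIF value = CFR price + insurance = 13153.73 + 136.72 = 13290.45
Import duty = 13290.45 × 25% = 3322.61
Buyer bears: insurance 136.72 + destination terminal 891.87 + brokerage 322.64 + delivery 2107.80 + duty 3322.61 = 6781.64
Landed cost = invoice 13153.73 + 6781.64 = 19935.37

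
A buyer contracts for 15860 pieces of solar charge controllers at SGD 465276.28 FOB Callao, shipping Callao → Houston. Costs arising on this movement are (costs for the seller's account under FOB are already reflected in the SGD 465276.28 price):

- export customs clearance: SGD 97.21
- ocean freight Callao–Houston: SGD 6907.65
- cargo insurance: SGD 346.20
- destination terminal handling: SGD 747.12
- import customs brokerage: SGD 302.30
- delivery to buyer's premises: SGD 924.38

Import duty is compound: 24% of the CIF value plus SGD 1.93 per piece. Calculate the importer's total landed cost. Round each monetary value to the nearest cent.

Total landed cost: SGD 618520.96

FOB: the seller bears costs until goods are on board at the origin port; the buyer bears freight, insurance and all costs thereafter.
Already in the invoice (seller's account under FOB): export clearance — exclude.
CIF value = FOB price + freight + insurance = 465276.28 + 6907.65 + 346.20 = 472530.13
Ad valorem component: 472530.13 × 24% = 113407.23
Specific component: 15860 × 1.93 = 30609.80
Import duty = 113407.23 + 30609.80 = 144017.03
Buyer bears: freight 6907.65 + insurance 346.20 + destination terminal 747.12 + brokerage 302.30 + delivery 924.38 + duty 144017.03 = 153244.68
Landed cost = invoice 465276.28 + 153244.68 = 618520.96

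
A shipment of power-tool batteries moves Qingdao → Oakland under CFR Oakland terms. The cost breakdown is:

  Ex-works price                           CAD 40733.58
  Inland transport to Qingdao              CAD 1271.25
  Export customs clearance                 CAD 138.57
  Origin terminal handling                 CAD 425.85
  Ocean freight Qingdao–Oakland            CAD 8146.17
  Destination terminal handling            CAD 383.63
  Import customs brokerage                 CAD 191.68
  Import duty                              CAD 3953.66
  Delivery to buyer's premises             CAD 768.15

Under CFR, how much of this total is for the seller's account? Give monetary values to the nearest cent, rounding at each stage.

Seller's account: CAD 50715.42

CFR: the seller pays costs through ocean freight to the destination port, but not insurance.
Seller's account: goods 40733.58 + inland to port 1271.25 + export clearance 138.57 + origin terminal 425.85 + freight 8146.17 = 50715.42
Buyer's account: destination terminal 383.63 + brokerage 191.68 + duty 3953.66 + delivery 768.15 = 5297.12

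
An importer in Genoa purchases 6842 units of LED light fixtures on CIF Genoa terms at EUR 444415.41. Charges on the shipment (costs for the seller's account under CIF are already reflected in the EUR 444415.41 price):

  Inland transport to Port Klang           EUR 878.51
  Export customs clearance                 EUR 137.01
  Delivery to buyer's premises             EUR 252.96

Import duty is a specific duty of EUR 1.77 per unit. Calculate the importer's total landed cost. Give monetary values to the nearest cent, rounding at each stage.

CIF: the seller pays costs through ocean freight and marine insurance to the destination port.
Already in the invoice (seller's account under CIF): inland to port, export clearance — exclude.
The CIF price already equals the CIF value: 444415.41
Import duty = 6842 × 1.77 = 12110.34
Buyer bears: delivery 252.96 + duty 12110.34 = 12363.30
Landed cost = invoice 444415.41 + 12363.30 = 456778.71

Total landed cost: EUR 456778.71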